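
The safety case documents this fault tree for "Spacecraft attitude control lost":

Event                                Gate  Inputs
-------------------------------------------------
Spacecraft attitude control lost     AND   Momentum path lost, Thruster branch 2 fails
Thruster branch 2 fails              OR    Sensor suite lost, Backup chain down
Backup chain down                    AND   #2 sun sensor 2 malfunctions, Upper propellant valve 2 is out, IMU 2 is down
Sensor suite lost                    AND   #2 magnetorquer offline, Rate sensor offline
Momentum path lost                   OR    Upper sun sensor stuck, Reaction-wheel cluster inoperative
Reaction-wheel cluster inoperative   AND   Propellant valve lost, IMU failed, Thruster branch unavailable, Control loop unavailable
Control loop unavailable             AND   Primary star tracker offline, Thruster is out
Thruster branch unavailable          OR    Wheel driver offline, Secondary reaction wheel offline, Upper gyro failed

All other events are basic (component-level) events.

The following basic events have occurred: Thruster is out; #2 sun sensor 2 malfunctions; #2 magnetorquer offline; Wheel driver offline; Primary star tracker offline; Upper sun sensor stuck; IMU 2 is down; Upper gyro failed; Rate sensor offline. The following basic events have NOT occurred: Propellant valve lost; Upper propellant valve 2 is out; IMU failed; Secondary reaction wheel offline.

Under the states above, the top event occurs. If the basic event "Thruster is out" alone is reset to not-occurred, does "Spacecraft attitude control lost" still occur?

Yes

Counterfactual: set "Thruster is out" to not occurred.
Thruster branch unavailable [OR]: Wheel driver offline=occurs, Secondary reaction wheel offline=not, Upper gyro failed=occurs → at least one input occurs → occurs.
Control loop unavailable [AND]: Primary star tracker offline=occurs, Thruster is out=not → not all inputs occur → does not occur.
Reaction-wheel cluster inoperative [AND]: Propellant valve lost=not, IMU failed=not, Thruster branch unavailable=occurs, Control loop unavailable=not → not all inputs occur → does not occur.
Momentum path lost [OR]: Upper sun sensor stuck=occurs, Reaction-wheel cluster inoperative=not → at least one input occurs → occurs.
Sensor suite lost [AND]: #2 magnetorquer offline=occurs, Rate sensor offline=occurs → all inputs occur → occurs.
Backup chain down [AND]: #2 sun sensor 2 malfunctions=occurs, Upper propellant valve 2 is out=not, IMU 2 is down=occurs → not all inputs occur → does not occur.
Thruster branch 2 fails [OR]: Sensor suite lost=occurs, Backup chain down=not → at least one input occurs → occurs.
Spacecraft attitude control lost [AND]: Momentum path lost=occurs, Thruster branch 2 fails=occurs → all inputs occur → occurs.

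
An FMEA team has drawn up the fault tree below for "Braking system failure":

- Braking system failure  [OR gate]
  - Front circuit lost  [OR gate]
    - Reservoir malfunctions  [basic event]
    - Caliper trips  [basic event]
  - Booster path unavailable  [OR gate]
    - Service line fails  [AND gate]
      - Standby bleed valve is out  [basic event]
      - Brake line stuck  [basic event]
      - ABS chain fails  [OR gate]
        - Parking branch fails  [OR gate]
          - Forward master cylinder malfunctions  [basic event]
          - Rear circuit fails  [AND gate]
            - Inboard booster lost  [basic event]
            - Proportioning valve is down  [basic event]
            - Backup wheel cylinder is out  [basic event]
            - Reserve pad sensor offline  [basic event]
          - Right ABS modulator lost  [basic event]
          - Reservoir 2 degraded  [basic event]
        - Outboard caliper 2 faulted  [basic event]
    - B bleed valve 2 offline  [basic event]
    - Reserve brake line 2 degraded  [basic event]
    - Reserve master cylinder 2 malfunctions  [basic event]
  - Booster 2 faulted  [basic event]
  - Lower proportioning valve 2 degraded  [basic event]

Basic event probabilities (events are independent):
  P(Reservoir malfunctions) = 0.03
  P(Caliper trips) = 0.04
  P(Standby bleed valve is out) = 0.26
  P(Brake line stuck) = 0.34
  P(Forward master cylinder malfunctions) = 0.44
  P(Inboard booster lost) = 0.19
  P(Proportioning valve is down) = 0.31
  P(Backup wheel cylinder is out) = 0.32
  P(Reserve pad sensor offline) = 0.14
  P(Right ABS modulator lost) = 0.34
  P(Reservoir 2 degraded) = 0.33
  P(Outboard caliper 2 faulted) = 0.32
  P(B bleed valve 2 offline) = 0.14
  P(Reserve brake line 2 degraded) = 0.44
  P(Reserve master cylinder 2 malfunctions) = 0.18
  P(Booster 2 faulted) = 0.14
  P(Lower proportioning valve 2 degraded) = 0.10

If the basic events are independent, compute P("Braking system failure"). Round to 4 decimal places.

0.7363

P(Front circuit lost) [OR] = 1 − (1−0.03) × (1−0.04) = 0.068800
P(Rear circuit fails) [AND] = 0.19 × 0.31 × 0.32 × 0.14 = 0.002639
P(Parking branch fails) [OR] = 1 − (1−0.44) × (1−0.002639) × (1−0.34) × (1−0.33) = 0.753022
P(ABS chain fails) [OR] = 1 − (1−0.753022) × (1−0.32) = 0.832055
P(Service line fails) [AND] = 0.26 × 0.34 × 0.832055 = 0.073554
P(Booster path unavailable) [OR] = 1 − (1−0.073554) × (1−0.14) × (1−0.44) × (1−0.18) = 0.634135
P(Braking system failure) [OR] = 1 − (1−0.068800) × (1−0.634135) × (1−0.14) × (1−0.10) = 0.736303
Rounded to 4 decimal places: P(Braking system failure) ≈ 0.7363.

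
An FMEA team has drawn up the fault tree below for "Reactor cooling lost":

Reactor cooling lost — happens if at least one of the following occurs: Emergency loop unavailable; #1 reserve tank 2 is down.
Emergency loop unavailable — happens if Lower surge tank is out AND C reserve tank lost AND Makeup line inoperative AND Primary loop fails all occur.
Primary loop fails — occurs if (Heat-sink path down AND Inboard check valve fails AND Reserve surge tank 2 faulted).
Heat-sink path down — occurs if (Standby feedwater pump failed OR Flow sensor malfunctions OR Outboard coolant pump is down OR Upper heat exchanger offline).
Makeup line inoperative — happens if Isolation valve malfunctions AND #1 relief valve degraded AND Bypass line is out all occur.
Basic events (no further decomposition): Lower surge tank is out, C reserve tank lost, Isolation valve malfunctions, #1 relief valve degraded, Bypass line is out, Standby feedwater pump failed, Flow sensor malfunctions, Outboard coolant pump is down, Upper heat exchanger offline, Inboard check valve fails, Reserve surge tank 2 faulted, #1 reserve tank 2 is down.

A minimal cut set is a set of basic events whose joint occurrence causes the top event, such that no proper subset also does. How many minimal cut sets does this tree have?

Makeup line inoperative [AND]: one cut set from each child combined → 1 × 1 × 1 = 1 cut set(s).
Heat-sink path down [OR]: union of children's cut sets → 4 cut set(s).
Primary loop fails [AND]: one cut set from each child combined → 4 × 1 × 1 = 4 cut set(s).
Emergency loop unavailable [AND]: one cut set from each child combined → 1 × 1 × 1 × 4 = 4 cut set(s).
Reactor cooling lost [OR]: union of children's cut sets → 5 cut set(s).
Minimal cut sets: {#1 relief valve degraded, Bypass line is out, C reserve tank lost, Inboard check valve fails, Isolation valve malfunctions, Lower surge tank is out, Reserve surge tank 2 faulted, Standby feedwater pump failed}; {#1 relief valve degraded, Bypass line is out, C reserve tank lost, Flow sensor malfunctions, Inboard check valve fails, Isolation valve malfunctions, Lower surge tank is out, Reserve surge tank 2 faulted}; {#1 relief valve degraded, Bypass line is out, C reserve tank lost, Inboard check valve fails, Isolation valve malfunctions, Lower surge tank is out, Outboard coolant pump is down, Reserve surge tank 2 faulted}; {#1 relief valve degraded, Bypass line is out, C reserve tank lost, Inboard check valve fails, Isolation valve malfunctions, Lower surge tank is out, Reserve surge tank 2 faulted, Upper heat exchanger offline}; {#1 reserve tank 2 is down}.

5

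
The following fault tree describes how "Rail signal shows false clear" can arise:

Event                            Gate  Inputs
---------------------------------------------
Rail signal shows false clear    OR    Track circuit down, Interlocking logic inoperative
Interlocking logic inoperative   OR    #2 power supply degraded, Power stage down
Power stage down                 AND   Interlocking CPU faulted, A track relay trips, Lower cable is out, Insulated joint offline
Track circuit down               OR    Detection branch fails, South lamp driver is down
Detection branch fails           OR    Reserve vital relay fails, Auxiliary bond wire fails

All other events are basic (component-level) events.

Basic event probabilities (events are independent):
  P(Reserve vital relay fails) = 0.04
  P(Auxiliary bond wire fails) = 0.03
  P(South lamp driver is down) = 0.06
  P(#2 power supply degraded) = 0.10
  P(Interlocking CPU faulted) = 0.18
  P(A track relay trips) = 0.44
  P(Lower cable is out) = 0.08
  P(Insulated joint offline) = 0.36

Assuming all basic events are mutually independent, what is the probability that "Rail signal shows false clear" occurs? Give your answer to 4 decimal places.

0.2140

P(Detection branch fails) [OR] = 1 − (1−0.04) × (1−0.03) = 0.068800
P(Track circuit down) [OR] = 1 − (1−0.068800) × (1−0.06) = 0.124672
P(Power stage down) [AND] = 0.18 × 0.44 × 0.08 × 0.36 = 0.002281
P(Interlocking logic inoperative) [OR] = 1 − (1−0.10) × (1−0.002281) = 0.102053
P(Rail signal shows false clear) [OR] = 1 − (1−0.124672) × (1−0.102053) = 0.214002
Rounded to 4 decimal places: P(Rail signal shows false clear) ≈ 0.2140.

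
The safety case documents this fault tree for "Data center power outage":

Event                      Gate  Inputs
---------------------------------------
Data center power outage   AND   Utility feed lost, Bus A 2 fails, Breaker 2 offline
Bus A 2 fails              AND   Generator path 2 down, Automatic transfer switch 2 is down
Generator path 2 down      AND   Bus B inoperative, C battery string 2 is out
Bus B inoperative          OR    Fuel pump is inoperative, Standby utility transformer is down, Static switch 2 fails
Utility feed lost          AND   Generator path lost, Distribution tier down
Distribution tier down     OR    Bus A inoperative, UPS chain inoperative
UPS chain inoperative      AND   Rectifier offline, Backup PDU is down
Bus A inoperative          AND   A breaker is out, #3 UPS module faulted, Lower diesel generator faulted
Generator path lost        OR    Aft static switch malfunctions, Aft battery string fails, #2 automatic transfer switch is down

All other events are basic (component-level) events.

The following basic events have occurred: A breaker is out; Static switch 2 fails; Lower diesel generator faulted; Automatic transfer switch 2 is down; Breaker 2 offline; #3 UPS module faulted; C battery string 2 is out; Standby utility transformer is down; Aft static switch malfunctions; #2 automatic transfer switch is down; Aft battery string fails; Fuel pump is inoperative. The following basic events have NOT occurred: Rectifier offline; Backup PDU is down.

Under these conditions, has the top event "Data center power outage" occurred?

Yes

Generator path lost [OR]: Aft static switch malfunctions=occurs, Aft battery string fails=occurs, #2 automatic transfer switch is down=occurs → at least one input occurs → occurs.
Bus A inoperative [AND]: A breaker is out=occurs, #3 UPS module faulted=occurs, Lower diesel generator faulted=occurs → all inputs occur → occurs.
UPS chain inoperative [AND]: Rectifier offline=not, Backup PDU is down=not → not all inputs occur → does not occur.
Distribution tier down [OR]: Bus A inoperative=occurs, UPS chain inoperative=not → at least one input occurs → occurs.
Utility feed lost [AND]: Generator path lost=occurs, Distribution tier down=occurs → all inputs occur → occurs.
Bus B inoperative [OR]: Fuel pump is inoperative=occurs, Standby utility transformer is down=occurs, Static switch 2 fails=occurs → at least one input occurs → occurs.
Generator path 2 down [AND]: Bus B inoperative=occurs, C battery string 2 is out=occurs → all inputs occur → occurs.
Bus A 2 fails [AND]: Generator path 2 down=occurs, Automatic transfer switch 2 is down=occurs → all inputs occur → occurs.
Data center power outage [AND]: Utility feed lost=occurs, Bus A 2 fails=occurs, Breaker 2 offline=occurs → all inputs occur → occurs.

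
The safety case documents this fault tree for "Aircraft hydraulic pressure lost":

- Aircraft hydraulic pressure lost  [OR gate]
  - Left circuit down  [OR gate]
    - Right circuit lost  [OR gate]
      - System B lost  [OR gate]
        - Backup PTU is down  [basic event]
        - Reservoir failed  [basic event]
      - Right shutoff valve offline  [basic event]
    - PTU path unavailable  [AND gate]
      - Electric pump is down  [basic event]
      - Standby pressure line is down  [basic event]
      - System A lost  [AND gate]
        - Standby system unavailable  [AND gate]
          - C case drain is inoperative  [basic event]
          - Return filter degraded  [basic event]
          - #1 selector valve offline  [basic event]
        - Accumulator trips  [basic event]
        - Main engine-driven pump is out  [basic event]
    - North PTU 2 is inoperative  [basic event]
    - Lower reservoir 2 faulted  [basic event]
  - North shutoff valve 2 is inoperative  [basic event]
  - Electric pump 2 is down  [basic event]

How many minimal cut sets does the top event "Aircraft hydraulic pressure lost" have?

System B lost [OR]: union of children's cut sets → 2 cut set(s).
Right circuit lost [OR]: union of children's cut sets → 3 cut set(s).
Standby system unavailable [AND]: one cut set from each child combined → 1 × 1 × 1 = 1 cut set(s).
System A lost [AND]: one cut set from each child combined → 1 × 1 × 1 = 1 cut set(s).
PTU path unavailable [AND]: one cut set from each child combined → 1 × 1 × 1 = 1 cut set(s).
Left circuit down [OR]: union of children's cut sets → 6 cut set(s).
Aircraft hydraulic pressure lost [OR]: union of children's cut sets → 8 cut set(s).
Minimal cut sets: {Backup PTU is down}; {Reservoir failed}; {Right shutoff valve offline}; {#1 selector valve offline, Accumulator trips, C case drain is inoperative, Electric pump is down, Main engine-driven pump is out, Return filter degraded, Standby pressure line is down}; {North PTU 2 is inoperative}; {Lower reservoir 2 faulted}; {North shutoff valve 2 is inoperative}; {Electric pump 2 is down}.

8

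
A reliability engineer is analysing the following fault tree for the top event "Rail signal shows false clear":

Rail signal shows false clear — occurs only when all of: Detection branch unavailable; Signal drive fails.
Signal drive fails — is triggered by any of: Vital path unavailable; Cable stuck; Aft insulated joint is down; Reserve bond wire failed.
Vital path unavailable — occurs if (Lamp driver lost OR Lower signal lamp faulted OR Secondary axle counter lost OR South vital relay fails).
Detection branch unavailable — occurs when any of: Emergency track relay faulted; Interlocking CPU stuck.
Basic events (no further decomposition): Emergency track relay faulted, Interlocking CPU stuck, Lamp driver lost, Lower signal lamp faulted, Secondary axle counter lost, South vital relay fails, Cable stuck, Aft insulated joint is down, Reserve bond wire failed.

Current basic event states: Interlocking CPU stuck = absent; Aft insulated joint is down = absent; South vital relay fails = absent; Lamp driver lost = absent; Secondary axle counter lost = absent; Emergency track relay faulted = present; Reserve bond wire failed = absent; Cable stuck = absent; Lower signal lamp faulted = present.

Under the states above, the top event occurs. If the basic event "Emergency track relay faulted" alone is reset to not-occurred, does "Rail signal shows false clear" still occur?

No

Counterfactual: set "Emergency track relay faulted" to not occurred.
Detection branch unavailable [OR]: Emergency track relay faulted=not, Interlocking CPU stuck=not → no input occurs → does not occur.
Vital path unavailable [OR]: Lamp driver lost=not, Lower signal lamp faulted=occurs, Secondary axle counter lost=not, South vital relay fails=not → at least one input occurs → occurs.
Signal drive fails [OR]: Vital path unavailable=occurs, Cable stuck=not, Aft insulated joint is down=not, Reserve bond wire failed=not → at least one input occurs → occurs.
Rail signal shows false clear [AND]: Detection branch unavailable=not, Signal drive fails=occurs → not all inputs occur → does not occur.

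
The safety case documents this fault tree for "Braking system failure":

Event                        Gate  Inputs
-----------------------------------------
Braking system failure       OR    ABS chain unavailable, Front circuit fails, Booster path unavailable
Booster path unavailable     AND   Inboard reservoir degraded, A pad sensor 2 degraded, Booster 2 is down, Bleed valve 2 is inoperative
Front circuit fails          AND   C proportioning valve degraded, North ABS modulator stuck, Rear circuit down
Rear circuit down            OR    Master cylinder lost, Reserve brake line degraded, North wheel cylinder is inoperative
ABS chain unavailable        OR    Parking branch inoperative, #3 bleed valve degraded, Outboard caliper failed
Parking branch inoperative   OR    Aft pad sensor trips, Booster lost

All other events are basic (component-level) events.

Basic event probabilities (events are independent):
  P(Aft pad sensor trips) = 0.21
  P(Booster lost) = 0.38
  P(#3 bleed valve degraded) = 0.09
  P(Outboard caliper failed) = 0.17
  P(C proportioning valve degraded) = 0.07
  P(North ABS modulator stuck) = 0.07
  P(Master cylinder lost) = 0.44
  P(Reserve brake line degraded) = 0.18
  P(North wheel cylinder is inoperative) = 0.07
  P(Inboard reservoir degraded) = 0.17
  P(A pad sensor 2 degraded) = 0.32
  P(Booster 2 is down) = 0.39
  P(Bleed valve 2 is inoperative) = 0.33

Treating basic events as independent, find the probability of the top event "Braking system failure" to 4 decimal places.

0.6337

P(Parking branch inoperative) [OR] = 1 − (1−0.21) × (1−0.38) = 0.510200
P(ABS chain unavailable) [OR] = 1 − (1−0.510200) × (1−0.09) × (1−0.17) = 0.630054
P(Rear circuit down) [OR] = 1 − (1−0.44) × (1−0.18) × (1−0.07) = 0.572944
P(Front circuit fails) [AND] = 0.07 × 0.07 × 0.572944 = 0.002807
P(Booster path unavailable) [AND] = 0.17 × 0.32 × 0.39 × 0.33 = 0.007001
P(Braking system failure) [OR] = 1 − (1−0.630054) × (1−0.002807) × (1−0.007001) = 0.633675
Rounded to 4 decimal places: P(Braking system failure) ≈ 0.6337.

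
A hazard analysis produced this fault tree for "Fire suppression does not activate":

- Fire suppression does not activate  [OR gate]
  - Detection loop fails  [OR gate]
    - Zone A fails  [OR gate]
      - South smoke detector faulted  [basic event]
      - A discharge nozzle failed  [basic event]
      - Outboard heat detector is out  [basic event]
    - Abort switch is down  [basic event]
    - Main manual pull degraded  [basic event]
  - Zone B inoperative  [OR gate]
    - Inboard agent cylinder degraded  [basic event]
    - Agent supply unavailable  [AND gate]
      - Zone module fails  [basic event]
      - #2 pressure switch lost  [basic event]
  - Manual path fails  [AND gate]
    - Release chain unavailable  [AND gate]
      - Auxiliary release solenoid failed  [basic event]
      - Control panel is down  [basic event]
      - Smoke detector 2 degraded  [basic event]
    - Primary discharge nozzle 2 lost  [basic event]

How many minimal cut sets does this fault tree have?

8

Zone A fails [OR]: union of children's cut sets → 3 cut set(s).
Detection loop fails [OR]: union of children's cut sets → 5 cut set(s).
Agent supply unavailable [AND]: one cut set from each child combined → 1 × 1 = 1 cut set(s).
Zone B inoperative [OR]: union of children's cut sets → 2 cut set(s).
Release chain unavailable [AND]: one cut set from each child combined → 1 × 1 × 1 = 1 cut set(s).
Manual path fails [AND]: one cut set from each child combined → 1 × 1 = 1 cut set(s).
Fire suppression does not activate [OR]: union of children's cut sets → 8 cut set(s).
Minimal cut sets: {South smoke detector faulted}; {A discharge nozzle failed}; {Outboard heat detector is out}; {Abort switch is down}; {Main manual pull degraded}; {Inboard agent cylinder degraded}; {#2 pressure switch lost, Zone module fails}; {Auxiliary release solenoid failed, Control panel is down, Primary discharge nozzle 2 lost, Smoke detector 2 degraded}.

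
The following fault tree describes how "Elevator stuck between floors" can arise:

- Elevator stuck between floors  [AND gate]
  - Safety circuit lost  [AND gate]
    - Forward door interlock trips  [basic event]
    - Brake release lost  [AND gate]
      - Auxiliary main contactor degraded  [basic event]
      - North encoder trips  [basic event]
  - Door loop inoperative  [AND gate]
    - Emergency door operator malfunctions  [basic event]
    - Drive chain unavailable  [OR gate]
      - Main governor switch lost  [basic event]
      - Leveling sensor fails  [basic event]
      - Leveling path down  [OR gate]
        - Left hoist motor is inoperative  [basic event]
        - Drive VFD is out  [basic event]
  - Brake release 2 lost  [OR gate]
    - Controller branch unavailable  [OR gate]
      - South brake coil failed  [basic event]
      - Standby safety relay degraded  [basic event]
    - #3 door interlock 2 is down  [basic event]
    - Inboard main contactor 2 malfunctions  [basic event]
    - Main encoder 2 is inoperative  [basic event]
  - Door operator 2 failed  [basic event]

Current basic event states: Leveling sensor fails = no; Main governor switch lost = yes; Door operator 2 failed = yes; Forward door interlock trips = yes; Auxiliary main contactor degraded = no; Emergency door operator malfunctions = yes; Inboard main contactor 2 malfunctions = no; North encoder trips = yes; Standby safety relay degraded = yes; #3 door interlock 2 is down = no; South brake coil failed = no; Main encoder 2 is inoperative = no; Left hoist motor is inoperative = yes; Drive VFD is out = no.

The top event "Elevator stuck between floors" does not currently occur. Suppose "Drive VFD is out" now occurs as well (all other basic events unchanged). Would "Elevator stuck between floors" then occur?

Counterfactual: set "Drive VFD is out" to occurred.
Brake release lost [AND]: Auxiliary main contactor degraded=not, North encoder trips=occurs → not all inputs occur → does not occur.
Safety circuit lost [AND]: Forward door interlock trips=occurs, Brake release lost=not → not all inputs occur → does not occur.
Leveling path down [OR]: Left hoist motor is inoperative=occurs, Drive VFD is out=occurs → at least one input occurs → occurs.
Drive chain unavailable [OR]: Main governor switch lost=occurs, Leveling sensor fails=not, Leveling path down=occurs → at least one input occurs → occurs.
Door loop inoperative [AND]: Emergency door operator malfunctions=occurs, Drive chain unavailable=occurs → all inputs occur → occurs.
Controller branch unavailable [OR]: South brake coil failed=not, Standby safety relay degraded=occurs → at least one input occurs → occurs.
Brake release 2 lost [OR]: Controller branch unavailable=occurs, #3 door interlock 2 is down=not, Inboard main contactor 2 malfunctions=not, Main encoder 2 is inoperative=not → at least one input occurs → occurs.
Elevator stuck between floors [AND]: Safety circuit lost=not, Door loop inoperative=occurs, Brake release 2 lost=occurs, Door operator 2 failed=occurs → not all inputs occur → does not occur.

No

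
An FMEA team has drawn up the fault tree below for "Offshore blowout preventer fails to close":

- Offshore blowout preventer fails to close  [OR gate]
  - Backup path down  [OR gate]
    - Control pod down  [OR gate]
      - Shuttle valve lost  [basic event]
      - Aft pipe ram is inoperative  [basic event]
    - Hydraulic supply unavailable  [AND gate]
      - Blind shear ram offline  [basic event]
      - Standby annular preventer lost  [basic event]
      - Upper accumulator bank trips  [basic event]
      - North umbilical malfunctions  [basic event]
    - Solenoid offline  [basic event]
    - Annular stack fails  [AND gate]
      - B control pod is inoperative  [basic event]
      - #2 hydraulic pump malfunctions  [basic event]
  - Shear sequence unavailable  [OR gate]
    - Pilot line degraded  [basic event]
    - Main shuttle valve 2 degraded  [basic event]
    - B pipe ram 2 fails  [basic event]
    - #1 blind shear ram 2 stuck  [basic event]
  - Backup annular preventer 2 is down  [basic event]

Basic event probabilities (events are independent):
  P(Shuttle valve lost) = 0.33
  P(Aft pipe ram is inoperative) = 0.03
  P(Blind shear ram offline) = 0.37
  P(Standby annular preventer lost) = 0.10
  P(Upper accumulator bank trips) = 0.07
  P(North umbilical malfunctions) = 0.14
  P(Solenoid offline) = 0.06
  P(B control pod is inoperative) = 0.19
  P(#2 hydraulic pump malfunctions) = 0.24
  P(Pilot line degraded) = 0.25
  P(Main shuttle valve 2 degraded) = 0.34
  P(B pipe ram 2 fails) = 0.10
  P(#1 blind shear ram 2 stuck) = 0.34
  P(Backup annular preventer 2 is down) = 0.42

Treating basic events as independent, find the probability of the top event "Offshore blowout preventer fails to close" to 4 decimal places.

0.9006

P(Control pod down) [OR] = 1 − (1−0.33) × (1−0.03) = 0.350100
P(Hydraulic supply unavailable) [AND] = 0.37 × 0.10 × 0.07 × 0.14 = 0.000363
P(Annular stack fails) [AND] = 0.19 × 0.24 = 0.045600
P(Backup path down) [OR] = 1 − (1−0.350100) × (1−0.000363) × (1−0.06) × (1−0.045600) = 0.417163
P(Shear sequence unavailable) [OR] = 1 − (1−0.25) × (1−0.34) × (1−0.10) × (1−0.34) = 0.705970
P(Offshore blowout preventer fails to close) [OR] = 1 − (1−0.417163) × (1−0.705970) × (1−0.42) = 0.900604
Rounded to 4 decimal places: P(Offshore blowout preventer fails to close) ≈ 0.9006.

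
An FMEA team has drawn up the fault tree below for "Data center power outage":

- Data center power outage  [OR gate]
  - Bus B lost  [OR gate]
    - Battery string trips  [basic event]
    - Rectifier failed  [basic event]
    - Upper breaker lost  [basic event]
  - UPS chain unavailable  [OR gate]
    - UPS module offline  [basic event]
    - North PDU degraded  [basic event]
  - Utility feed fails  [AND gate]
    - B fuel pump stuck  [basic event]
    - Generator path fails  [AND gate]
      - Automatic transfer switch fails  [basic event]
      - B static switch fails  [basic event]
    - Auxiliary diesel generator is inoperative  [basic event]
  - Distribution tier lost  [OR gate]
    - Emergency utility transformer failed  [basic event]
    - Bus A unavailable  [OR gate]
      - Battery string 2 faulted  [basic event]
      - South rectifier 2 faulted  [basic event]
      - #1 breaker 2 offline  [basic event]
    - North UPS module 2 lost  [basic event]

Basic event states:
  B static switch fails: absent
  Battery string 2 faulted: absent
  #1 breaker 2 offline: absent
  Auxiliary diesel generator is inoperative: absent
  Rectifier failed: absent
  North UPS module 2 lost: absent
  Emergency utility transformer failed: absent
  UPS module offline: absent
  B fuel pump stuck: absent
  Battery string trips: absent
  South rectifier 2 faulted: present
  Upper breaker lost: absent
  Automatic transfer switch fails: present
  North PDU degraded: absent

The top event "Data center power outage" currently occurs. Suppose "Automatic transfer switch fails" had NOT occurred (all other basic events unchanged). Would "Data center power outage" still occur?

Counterfactual: set "Automatic transfer switch fails" to not occurred.
Bus B lost [OR]: Battery string trips=not, Rectifier failed=not, Upper breaker lost=not → no input occurs → does not occur.
UPS chain unavailable [OR]: UPS module offline=not, North PDU degraded=not → no input occurs → does not occur.
Generator path fails [AND]: Automatic transfer switch fails=not, B static switch fails=not → not all inputs occur → does not occur.
Utility feed fails [AND]: B fuel pump stuck=not, Generator path fails=not, Auxiliary diesel generator is inoperative=not → not all inputs occur → does not occur.
Bus A unavailable [OR]: Battery string 2 faulted=not, South rectifier 2 faulted=occurs, #1 breaker 2 offline=not → at least one input occurs → occurs.
Distribution tier lost [OR]: Emergency utility transformer failed=not, Bus A unavailable=occurs, North UPS module 2 lost=not → at least one input occurs → occurs.
Data center power outage [OR]: Bus B lost=not, UPS chain unavailable=not, Utility feed fails=not, Distribution tier lost=occurs → at least one input occurs → occurs.

Yes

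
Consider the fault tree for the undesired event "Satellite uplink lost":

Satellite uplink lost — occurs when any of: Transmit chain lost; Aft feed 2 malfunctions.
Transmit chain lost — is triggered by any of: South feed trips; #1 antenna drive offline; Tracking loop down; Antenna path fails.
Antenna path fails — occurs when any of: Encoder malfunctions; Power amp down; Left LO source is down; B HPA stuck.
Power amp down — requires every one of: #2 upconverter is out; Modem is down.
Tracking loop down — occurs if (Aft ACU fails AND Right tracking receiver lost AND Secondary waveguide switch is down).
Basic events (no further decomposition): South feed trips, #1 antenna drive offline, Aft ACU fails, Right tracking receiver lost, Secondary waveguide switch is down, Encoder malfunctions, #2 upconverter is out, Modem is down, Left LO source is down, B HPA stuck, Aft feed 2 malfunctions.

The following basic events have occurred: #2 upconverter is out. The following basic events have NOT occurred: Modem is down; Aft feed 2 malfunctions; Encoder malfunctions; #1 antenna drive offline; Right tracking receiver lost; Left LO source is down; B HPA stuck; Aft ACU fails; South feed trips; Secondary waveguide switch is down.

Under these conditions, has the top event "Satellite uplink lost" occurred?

Tracking loop down [AND]: Aft ACU fails=not, Right tracking receiver lost=not, Secondary waveguide switch is down=not → not all inputs occur → does not occur.
Power amp down [AND]: #2 upconverter is out=occurs, Modem is down=not → not all inputs occur → does not occur.
Antenna path fails [OR]: Encoder malfunctions=not, Power amp down=not, Left LO source is down=not, B HPA stuck=not → no input occurs → does not occur.
Transmit chain lost [OR]: South feed trips=not, #1 antenna drive offline=not, Tracking loop down=not, Antenna path fails=not → no input occurs → does not occur.
Satellite uplink lost [OR]: Transmit chain lost=not, Aft feed 2 malfunctions=not → no input occurs → does not occur.

No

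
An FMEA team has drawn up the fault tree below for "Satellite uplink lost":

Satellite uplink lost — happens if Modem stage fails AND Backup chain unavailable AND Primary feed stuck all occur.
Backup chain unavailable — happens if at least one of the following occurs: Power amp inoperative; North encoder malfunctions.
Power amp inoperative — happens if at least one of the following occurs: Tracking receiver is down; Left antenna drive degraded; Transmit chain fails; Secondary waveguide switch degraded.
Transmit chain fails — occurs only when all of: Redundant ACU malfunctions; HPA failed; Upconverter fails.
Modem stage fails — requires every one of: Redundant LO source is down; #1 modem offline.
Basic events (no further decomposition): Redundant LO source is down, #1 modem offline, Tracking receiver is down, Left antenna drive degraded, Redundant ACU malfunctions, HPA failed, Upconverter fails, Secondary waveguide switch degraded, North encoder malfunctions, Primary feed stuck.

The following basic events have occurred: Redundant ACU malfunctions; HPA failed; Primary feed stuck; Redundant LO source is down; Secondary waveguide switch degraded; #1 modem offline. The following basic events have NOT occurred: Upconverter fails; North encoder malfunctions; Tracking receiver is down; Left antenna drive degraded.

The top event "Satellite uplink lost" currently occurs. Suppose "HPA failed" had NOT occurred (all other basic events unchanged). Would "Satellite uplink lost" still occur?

Counterfactual: set "HPA failed" to not occurred.
Modem stage fails [AND]: Redundant LO source is down=occurs, #1 modem offline=occurs → all inputs occur → occurs.
Transmit chain fails [AND]: Redundant ACU malfunctions=occurs, HPA failed=not, Upconverter fails=not → not all inputs occur → does not occur.
Power amp inoperative [OR]: Tracking receiver is down=not, Left antenna drive degraded=not, Transmit chain fails=not, Secondary waveguide switch degraded=occurs → at least one input occurs → occurs.
Backup chain unavailable [OR]: Power amp inoperative=occurs, North encoder malfunctions=not → at least one input occurs → occurs.
Satellite uplink lost [AND]: Modem stage fails=occurs, Backup chain unavailable=occurs, Primary feed stuck=occurs → all inputs occur → occurs.

Yes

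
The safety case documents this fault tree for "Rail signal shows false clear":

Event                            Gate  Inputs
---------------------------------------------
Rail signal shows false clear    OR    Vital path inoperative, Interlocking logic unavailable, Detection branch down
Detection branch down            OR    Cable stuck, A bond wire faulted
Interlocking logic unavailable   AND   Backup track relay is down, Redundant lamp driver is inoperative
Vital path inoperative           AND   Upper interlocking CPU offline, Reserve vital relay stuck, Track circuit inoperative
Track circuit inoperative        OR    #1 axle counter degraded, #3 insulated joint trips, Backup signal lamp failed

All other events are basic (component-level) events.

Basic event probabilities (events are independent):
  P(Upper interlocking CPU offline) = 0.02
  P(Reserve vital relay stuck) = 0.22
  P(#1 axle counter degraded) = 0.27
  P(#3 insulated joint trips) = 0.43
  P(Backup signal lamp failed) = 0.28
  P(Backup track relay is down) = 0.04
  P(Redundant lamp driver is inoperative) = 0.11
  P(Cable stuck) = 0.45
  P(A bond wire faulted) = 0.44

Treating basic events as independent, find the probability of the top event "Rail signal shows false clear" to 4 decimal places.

P(Track circuit inoperative) [OR] = 1 − (1−0.27) × (1−0.43) × (1−0.28) = 0.700408
P(Vital path inoperative) [AND] = 0.02 × 0.22 × 0.700408 = 0.003082
P(Interlocking logic unavailable) [AND] = 0.04 × 0.11 = 0.004400
P(Detection branch down) [OR] = 1 − (1−0.45) × (1−0.44) = 0.692000
P(Rail signal shows false clear) [OR] = 1 − (1−0.003082) × (1−0.004400) × (1−0.692000) = 0.694300
Rounded to 4 decimal places: P(Rail signal shows false clear) ≈ 0.6943.

0.6943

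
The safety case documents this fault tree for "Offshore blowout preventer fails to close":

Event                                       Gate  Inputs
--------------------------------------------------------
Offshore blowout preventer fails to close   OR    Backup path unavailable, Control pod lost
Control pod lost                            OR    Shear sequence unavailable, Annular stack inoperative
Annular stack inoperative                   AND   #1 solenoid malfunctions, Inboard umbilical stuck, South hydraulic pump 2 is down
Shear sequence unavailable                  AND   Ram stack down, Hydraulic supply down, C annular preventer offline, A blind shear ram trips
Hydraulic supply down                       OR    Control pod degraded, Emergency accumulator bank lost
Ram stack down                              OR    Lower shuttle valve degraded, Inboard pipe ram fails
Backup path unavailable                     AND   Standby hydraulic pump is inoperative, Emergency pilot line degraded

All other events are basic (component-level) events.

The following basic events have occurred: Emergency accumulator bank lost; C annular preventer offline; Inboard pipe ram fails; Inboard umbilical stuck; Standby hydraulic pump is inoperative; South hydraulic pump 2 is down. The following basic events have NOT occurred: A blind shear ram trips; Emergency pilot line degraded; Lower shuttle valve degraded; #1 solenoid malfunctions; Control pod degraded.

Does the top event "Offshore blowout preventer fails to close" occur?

Backup path unavailable [AND]: Standby hydraulic pump is inoperative=occurs, Emergency pilot line degraded=not → not all inputs occur → does not occur.
Ram stack down [OR]: Lower shuttle valve degraded=not, Inboard pipe ram fails=occurs → at least one input occurs → occurs.
Hydraulic supply down [OR]: Control pod degraded=not, Emergency accumulator bank lost=occurs → at least one input occurs → occurs.
Shear sequence unavailable [AND]: Ram stack down=occurs, Hydraulic supply down=occurs, C annular preventer offline=occurs, A blind shear ram trips=not → not all inputs occur → does not occur.
Annular stack inoperative [AND]: #1 solenoid malfunctions=not, Inboard umbilical stuck=occurs, South hydraulic pump 2 is down=occurs → not all inputs occur → does not occur.
Control pod lost [OR]: Shear sequence unavailable=not, Annular stack inoperative=not → no input occurs → does not occur.
Offshore blowout preventer fails to close [OR]: Backup path unavailable=not, Control pod lost=not → no input occurs → does not occur.

No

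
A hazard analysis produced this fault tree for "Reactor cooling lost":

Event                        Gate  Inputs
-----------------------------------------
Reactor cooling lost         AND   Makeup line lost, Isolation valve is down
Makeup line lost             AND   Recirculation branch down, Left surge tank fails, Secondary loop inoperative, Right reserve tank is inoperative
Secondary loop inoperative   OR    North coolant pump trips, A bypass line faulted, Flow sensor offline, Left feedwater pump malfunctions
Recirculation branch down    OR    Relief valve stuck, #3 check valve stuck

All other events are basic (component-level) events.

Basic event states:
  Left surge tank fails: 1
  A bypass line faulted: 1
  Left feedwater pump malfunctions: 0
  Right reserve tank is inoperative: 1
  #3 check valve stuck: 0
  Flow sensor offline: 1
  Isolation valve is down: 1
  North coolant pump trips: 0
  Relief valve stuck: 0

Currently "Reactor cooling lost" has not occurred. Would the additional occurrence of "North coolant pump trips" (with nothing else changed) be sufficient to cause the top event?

No

Counterfactual: set "North coolant pump trips" to occurred.
Recirculation branch down [OR]: Relief valve stuck=not, #3 check valve stuck=not → no input occurs → does not occur.
Secondary loop inoperative [OR]: North coolant pump trips=occurs, A bypass line faulted=occurs, Flow sensor offline=occurs, Left feedwater pump malfunctions=not → at least one input occurs → occurs.
Makeup line lost [AND]: Recirculation branch down=not, Left surge tank fails=occurs, Secondary loop inoperative=occurs, Right reserve tank is inoperative=occurs → not all inputs occur → does not occur.
Reactor cooling lost [AND]: Makeup line lost=not, Isolation valve is down=occurs → not all inputs occur → does not occur.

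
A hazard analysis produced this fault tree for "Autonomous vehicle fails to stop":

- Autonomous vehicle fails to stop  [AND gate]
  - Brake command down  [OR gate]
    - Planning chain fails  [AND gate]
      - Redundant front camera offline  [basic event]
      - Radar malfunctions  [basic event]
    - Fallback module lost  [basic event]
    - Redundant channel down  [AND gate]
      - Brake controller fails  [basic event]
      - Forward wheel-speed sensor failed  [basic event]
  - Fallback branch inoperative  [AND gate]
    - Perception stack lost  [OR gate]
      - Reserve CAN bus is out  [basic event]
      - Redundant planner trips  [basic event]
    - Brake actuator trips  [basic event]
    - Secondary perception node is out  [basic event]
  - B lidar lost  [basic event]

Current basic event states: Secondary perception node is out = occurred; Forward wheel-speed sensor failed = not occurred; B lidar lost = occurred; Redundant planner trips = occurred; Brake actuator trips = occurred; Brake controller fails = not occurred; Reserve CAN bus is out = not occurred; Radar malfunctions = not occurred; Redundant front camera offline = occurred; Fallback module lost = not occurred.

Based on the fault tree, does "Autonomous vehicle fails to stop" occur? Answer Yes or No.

Planning chain fails [AND]: Redundant front camera offline=occurs, Radar malfunctions=not → not all inputs occur → does not occur.
Redundant channel down [AND]: Brake controller fails=not, Forward wheel-speed sensor failed=not → not all inputs occur → does not occur.
Brake command down [OR]: Planning chain fails=not, Fallback module lost=not, Redundant channel down=not → no input occurs → does not occur.
Perception stack lost [OR]: Reserve CAN bus is out=not, Redundant planner trips=occurs → at least one input occurs → occurs.
Fallback branch inoperative [AND]: Perception stack lost=occurs, Brake actuator trips=occurs, Secondary perception node is out=occurs → all inputs occur → occurs.
Autonomous vehicle fails to stop [AND]: Brake command down=not, Fallback branch inoperative=occurs, B lidar lost=occurs → not all inputs occur → does not occur.

No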